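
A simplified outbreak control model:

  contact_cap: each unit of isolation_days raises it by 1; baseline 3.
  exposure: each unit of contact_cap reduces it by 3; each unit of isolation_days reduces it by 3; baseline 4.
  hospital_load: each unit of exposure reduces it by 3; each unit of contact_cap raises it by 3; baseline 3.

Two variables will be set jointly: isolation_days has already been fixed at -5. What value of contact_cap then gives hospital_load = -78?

contact_cap = -2

With isolation_days held at -5:
Intervening on contact_cap fixes its value directly, overriding its dependence on isolation_days.
Substituting into the exposure equation gives exposure = -3*contact_cap + 19.
This gives hospital_load = 12*contact_cap - 54.
Solve 12*contact_cap - 54 = -78: contact_cap = (-78 + 54) / 12 = -2.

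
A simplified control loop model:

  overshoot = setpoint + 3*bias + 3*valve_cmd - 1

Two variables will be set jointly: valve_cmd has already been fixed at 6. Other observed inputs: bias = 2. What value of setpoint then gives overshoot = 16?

With valve_cmd held at 6:
Substituting into the overshoot equation gives overshoot = setpoint + 23.
Solve setpoint + 23 = 16: setpoint = (16 - 23) / 1 = -7.

setpoint = -7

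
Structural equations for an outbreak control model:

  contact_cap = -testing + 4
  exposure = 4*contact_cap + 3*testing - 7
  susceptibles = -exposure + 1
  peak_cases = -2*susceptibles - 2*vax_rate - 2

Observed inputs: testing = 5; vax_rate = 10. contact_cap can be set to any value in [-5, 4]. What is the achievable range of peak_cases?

Intervening on contact_cap fixes its value directly, overriding its dependence on testing.
Substituting into the exposure equation gives exposure = 4*contact_cap + 8.
Substituting into the susceptibles equation gives susceptibles = -4*contact_cap - 7.
Substituting into the peak_cases equation gives peak_cases = 8*contact_cap - 8.
Linear in contact_cap, so extremes are at the endpoints: contact_cap = -5 gives peak_cases = -48; contact_cap = 4 gives peak_cases = 24.

-48 to 24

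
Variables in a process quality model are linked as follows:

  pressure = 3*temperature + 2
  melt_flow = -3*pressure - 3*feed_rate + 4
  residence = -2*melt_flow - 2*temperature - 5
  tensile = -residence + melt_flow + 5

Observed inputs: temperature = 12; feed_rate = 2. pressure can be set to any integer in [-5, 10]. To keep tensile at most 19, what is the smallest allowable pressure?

pressure = 1

Intervening on pressure fixes its value directly, overriding its dependence on temperature.
Substituting into the melt_flow equation gives melt_flow = -3*pressure - 2.
So residence = 6*pressure - 25.
tensile becomes -9*pressure + 28.
Require -9*pressure + 28 ≤ 19, so pressure ≥ 1.
The smallest integer in [-5, 10] satisfying this is 1.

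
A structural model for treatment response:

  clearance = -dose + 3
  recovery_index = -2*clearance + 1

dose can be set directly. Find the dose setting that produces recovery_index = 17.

Substituting into the recovery_index equation gives recovery_index = 2*dose - 5.
Solve 2*dose - 5 = 17: dose = (17 + 5) / 2 = 11.

dose = 11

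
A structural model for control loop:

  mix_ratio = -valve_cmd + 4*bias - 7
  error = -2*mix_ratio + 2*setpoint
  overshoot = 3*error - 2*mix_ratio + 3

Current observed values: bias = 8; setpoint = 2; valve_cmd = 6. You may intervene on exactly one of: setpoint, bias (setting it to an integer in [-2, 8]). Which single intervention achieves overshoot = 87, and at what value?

set bias = 1

Intervening on setpoint: overshoot = 6*setpoint - 149. Reaching 87 requires setpoint = 118/3, not an integer.
Intervening on bias: with other inputs at their observed values, overshoot = -32*bias + 119. Solving for 87 gives bias = 1, within [-2, 8].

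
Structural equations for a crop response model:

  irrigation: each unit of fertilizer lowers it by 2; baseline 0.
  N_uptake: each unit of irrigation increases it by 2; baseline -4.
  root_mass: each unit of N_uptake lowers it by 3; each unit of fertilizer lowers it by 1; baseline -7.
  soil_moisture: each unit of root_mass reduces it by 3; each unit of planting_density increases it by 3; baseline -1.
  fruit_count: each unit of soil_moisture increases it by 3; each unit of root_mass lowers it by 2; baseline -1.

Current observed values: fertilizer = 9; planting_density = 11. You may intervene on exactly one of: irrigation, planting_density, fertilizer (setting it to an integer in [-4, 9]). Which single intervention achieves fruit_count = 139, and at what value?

set irrigation = 0

Intervening on irrigation: with other inputs at their observed values, fruit_count = 66*irrigation + 139. Solving for 139 gives irrigation = 0, within [-4, 9].
Intervening on planting_density: fruit_count = 9*planting_density - 1148. Reaching 139 requires planting_density = 143, outside [-4, 9].
Intervening on fertilizer: fruit_count = -121*fertilizer + 40. Reaching 139 requires fertilizer = -9/11, not an integer.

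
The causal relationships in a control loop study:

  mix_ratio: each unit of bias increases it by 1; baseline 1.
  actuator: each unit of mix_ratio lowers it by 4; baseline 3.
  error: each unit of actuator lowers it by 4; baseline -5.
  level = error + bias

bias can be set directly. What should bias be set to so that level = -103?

bias = -6

Substituting into the actuator equation gives actuator = -4*bias - 1.
error becomes 16*bias - 1.
Substituting into the level equation gives level = 17*bias - 1.
Solve 17*bias - 1 = -103: bias = (-103 + 1) / 17 = -6.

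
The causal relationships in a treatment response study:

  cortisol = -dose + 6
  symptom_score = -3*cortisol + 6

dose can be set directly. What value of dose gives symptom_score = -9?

dose = 1

Substituting into the symptom_score equation gives symptom_score = 3*dose - 12.
Solve 3*dose - 12 = -9: dose = (-9 + 12) / 3 = 1.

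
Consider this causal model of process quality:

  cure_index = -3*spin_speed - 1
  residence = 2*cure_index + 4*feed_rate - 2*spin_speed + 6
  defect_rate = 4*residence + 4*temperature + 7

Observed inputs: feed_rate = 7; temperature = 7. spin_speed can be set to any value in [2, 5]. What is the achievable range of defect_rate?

Substituting into the residence equation gives residence = -8*spin_speed + 32.
So defect_rate = -32*spin_speed + 163.
Linear in spin_speed, so extremes are at the endpoints: spin_speed = 2 gives defect_rate = 99; spin_speed = 5 gives defect_rate = 3.

3 to 99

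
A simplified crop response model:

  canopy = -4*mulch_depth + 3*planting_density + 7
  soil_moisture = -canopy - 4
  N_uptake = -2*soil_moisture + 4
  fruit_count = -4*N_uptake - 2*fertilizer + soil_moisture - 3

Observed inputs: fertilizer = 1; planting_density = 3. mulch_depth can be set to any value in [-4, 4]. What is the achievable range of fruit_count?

-345 to -57

Substituting into the canopy equation gives canopy = -4*mulch_depth + 16.
soil_moisture becomes 4*mulch_depth - 20.
Substituting into the N_uptake equation gives N_uptake = -8*mulch_depth + 44.
fruit_count becomes 36*mulch_depth - 201.
Linear in mulch_depth, so extremes are at the endpoints: mulch_depth = -4 gives fruit_count = -345; mulch_depth = 4 gives fruit_count = -57.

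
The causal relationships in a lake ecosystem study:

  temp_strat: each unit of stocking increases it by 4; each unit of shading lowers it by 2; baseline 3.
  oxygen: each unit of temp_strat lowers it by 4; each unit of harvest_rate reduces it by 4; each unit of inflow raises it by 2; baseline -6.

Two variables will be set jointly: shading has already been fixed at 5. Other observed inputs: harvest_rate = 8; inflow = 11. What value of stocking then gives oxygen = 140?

With shading held at 5:
Substituting into the temp_strat equation gives temp_strat = 4*stocking - 7.
oxygen becomes -16*stocking + 12.
Solve -16*stocking + 12 = 140: stocking = (140 - 12) / -16 = -8.

stocking = -8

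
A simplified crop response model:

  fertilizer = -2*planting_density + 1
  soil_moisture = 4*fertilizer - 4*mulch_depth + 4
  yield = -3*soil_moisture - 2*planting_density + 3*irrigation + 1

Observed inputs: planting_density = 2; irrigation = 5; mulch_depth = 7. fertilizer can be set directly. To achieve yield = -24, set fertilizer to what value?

Intervening on fertilizer fixes its value directly, overriding its dependence on planting_density.
Substituting into the soil_moisture equation gives soil_moisture = 4*fertilizer - 24.
Substituting into the yield equation gives yield = -12*fertilizer + 84.
Solve -12*fertilizer + 84 = -24: fertilizer = (-24 - 84) / -12 = 9.

fertilizer = 9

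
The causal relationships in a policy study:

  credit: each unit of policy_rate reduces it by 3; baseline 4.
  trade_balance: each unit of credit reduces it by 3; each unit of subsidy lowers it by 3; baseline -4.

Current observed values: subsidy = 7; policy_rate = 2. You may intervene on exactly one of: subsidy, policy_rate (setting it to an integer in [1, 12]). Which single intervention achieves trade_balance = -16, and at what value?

set subsidy = 6

Intervening on subsidy: with other inputs at their observed values, trade_balance = -3*subsidy + 2. Solving for -16 gives subsidy = 6, within [1, 12].
Intervening on policy_rate: trade_balance = 9*policy_rate - 37. Reaching -16 requires policy_rate = 7/3, not an integer.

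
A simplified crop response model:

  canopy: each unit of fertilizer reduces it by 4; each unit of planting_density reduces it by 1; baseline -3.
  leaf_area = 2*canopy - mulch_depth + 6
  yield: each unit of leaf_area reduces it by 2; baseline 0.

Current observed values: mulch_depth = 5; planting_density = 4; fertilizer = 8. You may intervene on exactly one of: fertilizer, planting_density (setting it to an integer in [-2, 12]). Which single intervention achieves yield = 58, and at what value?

Intervening on fertilizer: with other inputs at their observed values, yield = 16*fertilizer + 26. Solving for 58 gives fertilizer = 2, within [-2, 12].
Intervening on planting_density: yield = 4*planting_density + 138. Reaching 58 requires planting_density = -20, outside [-2, 12].

set fertilizer = 2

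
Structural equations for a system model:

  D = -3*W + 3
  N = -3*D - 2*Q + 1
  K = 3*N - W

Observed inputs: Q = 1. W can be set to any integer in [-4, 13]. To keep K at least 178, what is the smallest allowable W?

Substituting into the N equation gives N = 9*W - 10.
So K = 26*W - 30.
Require 26*W - 30 ≥ 178, so W ≥ 8.
The smallest integer in [-4, 13] satisfying this is 8.

W = 8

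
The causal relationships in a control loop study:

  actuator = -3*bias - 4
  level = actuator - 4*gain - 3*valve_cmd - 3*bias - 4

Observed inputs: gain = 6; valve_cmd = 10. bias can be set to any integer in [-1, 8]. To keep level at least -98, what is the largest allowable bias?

Substituting into the level equation gives level = -6*bias - 62.
Require -6*bias - 62 ≥ -98, so bias ≤ 6.
The largest integer in [-1, 8] satisfying this is 6.

bias = 6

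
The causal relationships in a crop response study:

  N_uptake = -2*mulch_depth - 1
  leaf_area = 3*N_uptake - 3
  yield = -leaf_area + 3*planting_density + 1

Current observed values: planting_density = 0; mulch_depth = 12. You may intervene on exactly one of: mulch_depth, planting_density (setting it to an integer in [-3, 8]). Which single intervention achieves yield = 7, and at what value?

set mulch_depth = 0

Intervening on mulch_depth: with other inputs at their observed values, yield = 6*mulch_depth + 7. Solving for 7 gives mulch_depth = 0, within [-3, 8].
Intervening on planting_density: yield = 3*planting_density + 79. Reaching 7 requires planting_density = -24, outside [-3, 8].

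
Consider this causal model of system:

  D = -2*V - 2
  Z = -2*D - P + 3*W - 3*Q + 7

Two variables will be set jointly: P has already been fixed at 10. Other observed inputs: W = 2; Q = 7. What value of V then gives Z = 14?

V = 7

With P held at 10:
Substituting into the Z equation gives Z = 4*V - 14.
Solve 4*V - 14 = 14: V = (14 + 14) / 4 = 7.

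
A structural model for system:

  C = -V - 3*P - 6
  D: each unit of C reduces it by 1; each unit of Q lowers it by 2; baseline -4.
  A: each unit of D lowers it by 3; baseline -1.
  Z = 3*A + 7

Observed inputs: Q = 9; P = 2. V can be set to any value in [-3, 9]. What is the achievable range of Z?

13 to 121

Substituting into the C equation gives C = -V - 12.
So D = V - 10.
This gives A = -3*V + 29.
Substituting into the Z equation gives Z = -9*V + 94.
Linear in V, so extremes are at the endpoints: V = -3 gives Z = 121; V = 9 gives Z = 13.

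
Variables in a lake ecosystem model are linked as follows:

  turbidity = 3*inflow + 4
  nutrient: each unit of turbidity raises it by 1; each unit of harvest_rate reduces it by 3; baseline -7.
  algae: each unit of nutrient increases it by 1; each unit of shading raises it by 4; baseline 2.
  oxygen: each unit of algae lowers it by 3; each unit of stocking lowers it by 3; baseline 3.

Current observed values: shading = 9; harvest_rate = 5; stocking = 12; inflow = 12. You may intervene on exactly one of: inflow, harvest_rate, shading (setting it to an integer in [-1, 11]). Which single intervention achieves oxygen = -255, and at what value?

Intervening on inflow: oxygen = -9*inflow - 93. Reaching -255 requires inflow = 18, outside [-1, 11].
Intervening on harvest_rate: with other inputs at their observed values, oxygen = 9*harvest_rate - 246. Solving for -255 gives harvest_rate = -1, within [-1, 11].
Intervening on shading: oxygen = -12*shading - 93. Reaching -255 requires shading = 27/2, not an integer.

set harvest_rate = -1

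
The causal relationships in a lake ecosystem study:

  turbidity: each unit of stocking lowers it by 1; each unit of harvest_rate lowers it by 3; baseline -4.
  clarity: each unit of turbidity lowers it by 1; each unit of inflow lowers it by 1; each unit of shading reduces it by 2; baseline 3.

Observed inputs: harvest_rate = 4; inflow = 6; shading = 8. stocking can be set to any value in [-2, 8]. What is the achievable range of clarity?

Substituting into the turbidity equation gives turbidity = -stocking - 16.
This gives clarity = stocking - 3.
Linear in stocking, so extremes are at the endpoints: stocking = -2 gives clarity = -5; stocking = 8 gives clarity = 5.

-5 to 5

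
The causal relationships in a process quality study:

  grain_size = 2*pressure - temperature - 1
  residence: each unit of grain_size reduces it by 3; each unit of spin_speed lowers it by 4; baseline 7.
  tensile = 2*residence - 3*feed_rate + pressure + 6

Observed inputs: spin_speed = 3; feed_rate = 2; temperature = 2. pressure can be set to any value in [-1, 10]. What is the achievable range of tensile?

Substituting into the grain_size equation gives grain_size = 2*pressure - 3.
residence becomes -6*pressure + 4.
Substituting into the tensile equation gives tensile = -11*pressure + 8.
Linear in pressure, so extremes are at the endpoints: pressure = -1 gives tensile = 19; pressure = 10 gives tensile = -102.

-102 to 19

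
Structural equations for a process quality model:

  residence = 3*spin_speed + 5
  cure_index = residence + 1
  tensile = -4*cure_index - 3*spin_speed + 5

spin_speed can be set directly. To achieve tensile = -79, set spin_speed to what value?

spin_speed = 4

Substituting into the cure_index equation gives cure_index = 3*spin_speed + 6.
So tensile = -15*spin_speed - 19.
Solve -15*spin_speed - 19 = -79: spin_speed = (-79 + 19) / -15 = 4.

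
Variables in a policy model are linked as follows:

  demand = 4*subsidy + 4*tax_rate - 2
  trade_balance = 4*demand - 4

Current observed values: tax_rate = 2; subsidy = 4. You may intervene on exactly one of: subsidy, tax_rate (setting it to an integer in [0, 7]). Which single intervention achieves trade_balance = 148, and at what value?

Intervening on subsidy: trade_balance = 16*subsidy + 20. Reaching 148 requires subsidy = 8, outside [0, 7].
Intervening on tax_rate: with other inputs at their observed values, trade_balance = 16*tax_rate + 52. Solving for 148 gives tax_rate = 6, within [0, 7].

set tax_rate = 6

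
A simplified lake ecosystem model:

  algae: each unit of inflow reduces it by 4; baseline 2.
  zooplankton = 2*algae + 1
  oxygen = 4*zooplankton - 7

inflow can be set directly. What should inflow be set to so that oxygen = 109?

inflow = -3

Substituting into the zooplankton equation gives zooplankton = -8*inflow + 5.
Substituting into the oxygen equation gives oxygen = -32*inflow + 13.
Solve -32*inflow + 13 = 109: inflow = (109 - 13) / -32 = -3.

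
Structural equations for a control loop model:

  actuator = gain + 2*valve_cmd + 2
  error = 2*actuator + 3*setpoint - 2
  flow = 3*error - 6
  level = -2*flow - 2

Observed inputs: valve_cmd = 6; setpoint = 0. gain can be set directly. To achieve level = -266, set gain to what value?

Substituting into the actuator equation gives actuator = gain + 14.
Substituting into the error equation gives error = 2*gain + 26.
So flow = 6*gain + 72.
Substituting into the level equation gives level = -12*gain - 146.
Solve -12*gain - 146 = -266: gain = (-266 + 146) / -12 = 10.

gain = 10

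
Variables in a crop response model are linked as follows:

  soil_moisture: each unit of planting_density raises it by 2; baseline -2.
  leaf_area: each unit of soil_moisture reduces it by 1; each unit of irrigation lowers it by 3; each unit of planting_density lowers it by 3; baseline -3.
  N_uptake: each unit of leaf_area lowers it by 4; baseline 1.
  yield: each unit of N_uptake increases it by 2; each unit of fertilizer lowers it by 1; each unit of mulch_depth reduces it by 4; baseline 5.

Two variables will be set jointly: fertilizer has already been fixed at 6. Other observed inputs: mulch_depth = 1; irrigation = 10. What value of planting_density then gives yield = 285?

With fertilizer held at 6:
Substituting into the leaf_area equation gives leaf_area = -5*planting_density - 31.
So N_uptake = 20*planting_density + 125.
yield becomes 40*planting_density + 245.
Solve 40*planting_density + 245 = 285: planting_density = (285 - 245) / 40 = 1.

planting_density = 1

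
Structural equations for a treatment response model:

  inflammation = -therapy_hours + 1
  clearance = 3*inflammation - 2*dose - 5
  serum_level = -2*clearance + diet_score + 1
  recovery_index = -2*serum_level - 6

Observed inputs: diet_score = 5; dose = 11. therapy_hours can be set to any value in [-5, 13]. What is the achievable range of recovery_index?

Substituting into the clearance equation gives clearance = -3*therapy_hours - 24.
Substituting into the serum_level equation gives serum_level = 6*therapy_hours + 54.
So recovery_index = -12*therapy_hours - 114.
Linear in therapy_hours, so extremes are at the endpoints: therapy_hours = -5 gives recovery_index = -54; therapy_hours = 13 gives recovery_index = -270.

-270 to -54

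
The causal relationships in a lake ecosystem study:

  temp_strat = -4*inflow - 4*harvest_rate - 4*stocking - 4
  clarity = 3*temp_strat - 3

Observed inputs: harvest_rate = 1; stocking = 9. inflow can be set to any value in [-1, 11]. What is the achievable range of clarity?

-267 to -123

Substituting into the temp_strat equation gives temp_strat = -4*inflow - 44.
Substituting into the clarity equation gives clarity = -12*inflow - 135.
Linear in inflow, so extremes are at the endpoints: inflow = -1 gives clarity = -123; inflow = 11 gives clarity = -267.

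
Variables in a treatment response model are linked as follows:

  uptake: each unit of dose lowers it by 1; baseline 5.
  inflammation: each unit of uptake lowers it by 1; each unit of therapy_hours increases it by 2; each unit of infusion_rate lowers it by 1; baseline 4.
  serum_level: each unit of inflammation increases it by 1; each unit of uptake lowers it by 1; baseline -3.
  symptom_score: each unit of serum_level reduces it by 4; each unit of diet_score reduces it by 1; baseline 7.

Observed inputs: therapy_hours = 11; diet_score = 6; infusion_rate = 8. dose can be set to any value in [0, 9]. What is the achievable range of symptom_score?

-91 to -19

Substituting into the inflammation equation gives inflammation = dose + 13.
serum_level becomes 2*dose + 5.
This gives symptom_score = -8*dose - 19.
Linear in dose, so extremes are at the endpoints: dose = 0 gives symptom_score = -19; dose = 9 gives symptom_score = -91.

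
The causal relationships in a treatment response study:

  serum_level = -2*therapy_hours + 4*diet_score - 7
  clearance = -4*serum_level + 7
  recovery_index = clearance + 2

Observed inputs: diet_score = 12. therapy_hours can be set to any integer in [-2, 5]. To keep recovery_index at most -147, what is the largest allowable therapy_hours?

therapy_hours = 1

Substituting into the serum_level equation gives serum_level = -2*therapy_hours + 41.
clearance becomes 8*therapy_hours - 157.
This gives recovery_index = 8*therapy_hours - 155.
Require 8*therapy_hours - 155 ≤ -147, so therapy_hours ≤ 1.
The largest integer in [-2, 5] satisfying this is 1.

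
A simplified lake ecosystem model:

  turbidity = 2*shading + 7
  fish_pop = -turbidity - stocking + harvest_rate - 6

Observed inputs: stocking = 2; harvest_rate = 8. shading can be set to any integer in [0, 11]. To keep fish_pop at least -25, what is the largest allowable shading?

shading = 9

Substituting into the fish_pop equation gives fish_pop = -2*shading - 7.
Require -2*shading - 7 ≥ -25, so shading ≤ 9.
The largest integer in [0, 11] satisfying this is 9.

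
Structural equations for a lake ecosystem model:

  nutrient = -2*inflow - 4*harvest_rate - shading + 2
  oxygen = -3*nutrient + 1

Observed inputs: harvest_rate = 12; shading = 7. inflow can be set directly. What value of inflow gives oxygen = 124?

inflow = -6

Substituting into the nutrient equation gives nutrient = -2*inflow - 53.
Substituting into the oxygen equation gives oxygen = 6*inflow + 160.
Solve 6*inflow + 160 = 124: inflow = (124 - 160) / 6 = -6.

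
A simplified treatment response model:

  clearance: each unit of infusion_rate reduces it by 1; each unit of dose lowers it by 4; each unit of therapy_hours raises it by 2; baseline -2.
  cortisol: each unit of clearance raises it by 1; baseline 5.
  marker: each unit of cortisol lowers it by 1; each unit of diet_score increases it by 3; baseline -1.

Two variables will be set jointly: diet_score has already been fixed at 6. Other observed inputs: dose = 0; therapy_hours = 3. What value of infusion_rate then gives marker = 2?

infusion_rate = -6

With diet_score held at 6:
Substituting into the clearance equation gives clearance = -infusion_rate + 4.
Substituting into the cortisol equation gives cortisol = -infusion_rate + 9.
marker becomes infusion_rate + 8.
Solve infusion_rate + 8 = 2: infusion_rate = (2 - 8) / 1 = -6.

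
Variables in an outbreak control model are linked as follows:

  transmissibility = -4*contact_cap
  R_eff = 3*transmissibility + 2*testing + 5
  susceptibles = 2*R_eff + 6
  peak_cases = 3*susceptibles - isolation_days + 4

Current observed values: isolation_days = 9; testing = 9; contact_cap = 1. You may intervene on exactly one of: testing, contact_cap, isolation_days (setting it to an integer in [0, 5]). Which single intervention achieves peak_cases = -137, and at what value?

Intervening on testing: peak_cases = 12*testing - 29. Reaching -137 requires testing = -9, outside [0, 5].
Intervening on contact_cap: with other inputs at their observed values, peak_cases = -72*contact_cap + 151. Solving for -137 gives contact_cap = 4, within [0, 5].
Intervening on isolation_days: peak_cases = -isolation_days + 88. Reaching -137 requires isolation_days = 225, outside [0, 5].

set contact_cap = 4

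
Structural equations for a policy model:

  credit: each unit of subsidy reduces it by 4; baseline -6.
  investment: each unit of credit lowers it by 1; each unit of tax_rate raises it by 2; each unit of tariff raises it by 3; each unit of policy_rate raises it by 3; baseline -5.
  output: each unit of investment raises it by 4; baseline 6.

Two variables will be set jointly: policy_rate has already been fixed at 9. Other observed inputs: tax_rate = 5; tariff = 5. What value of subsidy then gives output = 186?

With policy_rate held at 9:
Substituting into the investment equation gives investment = 4*subsidy + 53.
output becomes 16*subsidy + 218.
Solve 16*subsidy + 218 = 186: subsidy = (186 - 218) / 16 = -2.

subsidy = -2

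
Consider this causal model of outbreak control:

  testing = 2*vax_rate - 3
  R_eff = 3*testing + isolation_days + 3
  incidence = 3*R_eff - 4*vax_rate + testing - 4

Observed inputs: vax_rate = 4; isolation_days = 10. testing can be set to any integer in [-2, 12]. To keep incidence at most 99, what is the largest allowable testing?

testing = 8

Intervening on testing fixes its value directly, overriding its dependence on vax_rate.
Substituting into the R_eff equation gives R_eff = 3*testing + 13.
Substituting into the incidence equation gives incidence = 10*testing + 19.
Require 10*testing + 19 ≤ 99, so testing ≤ 8.
The largest integer in [-2, 12] satisfying this is 8.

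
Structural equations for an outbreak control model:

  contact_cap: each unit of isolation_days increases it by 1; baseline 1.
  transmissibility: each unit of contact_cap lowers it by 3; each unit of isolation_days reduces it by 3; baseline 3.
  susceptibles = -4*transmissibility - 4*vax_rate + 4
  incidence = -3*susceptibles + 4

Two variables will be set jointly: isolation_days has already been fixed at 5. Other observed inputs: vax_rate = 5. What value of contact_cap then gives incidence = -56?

contact_cap = -1

With isolation_days held at 5:
Intervening on contact_cap fixes its value directly, overriding its dependence on isolation_days.
Substituting into the transmissibility equation gives transmissibility = -3*contact_cap - 12.
susceptibles becomes 12*contact_cap + 32.
Substituting into the incidence equation gives incidence = -36*contact_cap - 92.
Solve -36*contact_cap - 92 = -56: contact_cap = (-56 + 92) / -36 = -1.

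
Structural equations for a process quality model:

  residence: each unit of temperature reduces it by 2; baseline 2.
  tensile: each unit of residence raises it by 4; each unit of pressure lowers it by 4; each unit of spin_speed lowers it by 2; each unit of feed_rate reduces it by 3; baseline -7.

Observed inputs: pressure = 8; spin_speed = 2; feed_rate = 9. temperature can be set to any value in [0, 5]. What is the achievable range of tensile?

-102 to -62

Substituting into the tensile equation gives tensile = -8*temperature - 62.
Linear in temperature, so extremes are at the endpoints: temperature = 0 gives tensile = -62; temperature = 5 gives tensile = -102.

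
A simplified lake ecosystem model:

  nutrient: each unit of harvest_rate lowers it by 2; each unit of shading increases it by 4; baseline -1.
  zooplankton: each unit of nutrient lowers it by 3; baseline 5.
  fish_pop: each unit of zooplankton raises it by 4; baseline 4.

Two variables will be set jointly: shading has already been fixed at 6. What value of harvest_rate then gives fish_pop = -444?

harvest_rate = -8

With shading held at 6:
Substituting into the nutrient equation gives nutrient = -2*harvest_rate + 23.
So zooplankton = 6*harvest_rate - 64.
So fish_pop = 24*harvest_rate - 252.
Solve 24*harvest_rate - 252 = -444: harvest_rate = (-444 + 252) / 24 = -8.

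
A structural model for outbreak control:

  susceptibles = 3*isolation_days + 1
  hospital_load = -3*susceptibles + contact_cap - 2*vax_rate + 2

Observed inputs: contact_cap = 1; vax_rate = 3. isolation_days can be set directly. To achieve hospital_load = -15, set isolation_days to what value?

Substituting into the hospital_load equation gives hospital_load = -9*isolation_days - 6.
Solve -9*isolation_days - 6 = -15: isolation_days = (-15 + 6) / -9 = 1.

isolation_days = 1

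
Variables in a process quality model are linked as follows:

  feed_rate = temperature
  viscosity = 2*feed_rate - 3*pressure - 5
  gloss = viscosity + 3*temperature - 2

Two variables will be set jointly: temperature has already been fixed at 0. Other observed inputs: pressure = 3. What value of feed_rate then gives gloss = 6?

With temperature held at 0:
Intervening on feed_rate fixes its value directly, overriding its dependence on temperature.
Substituting into the viscosity equation gives viscosity = 2*feed_rate - 14.
Substituting into the gloss equation gives gloss = 2*feed_rate - 16.
Solve 2*feed_rate - 16 = 6: feed_rate = (6 + 16) / 2 = 11.

feed_rate = 11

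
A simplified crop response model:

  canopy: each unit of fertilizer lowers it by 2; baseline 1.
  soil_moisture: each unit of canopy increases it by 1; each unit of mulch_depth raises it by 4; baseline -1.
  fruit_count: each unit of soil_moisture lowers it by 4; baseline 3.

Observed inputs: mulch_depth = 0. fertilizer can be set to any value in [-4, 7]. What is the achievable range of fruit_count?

Substituting into the soil_moisture equation gives soil_moisture = -2*fertilizer.
Substituting into the fruit_count equation gives fruit_count = 8*fertilizer + 3.
Linear in fertilizer, so extremes are at the endpoints: fertilizer = -4 gives fruit_count = -29; fertilizer = 7 gives fruit_count = 59.

-29 to 59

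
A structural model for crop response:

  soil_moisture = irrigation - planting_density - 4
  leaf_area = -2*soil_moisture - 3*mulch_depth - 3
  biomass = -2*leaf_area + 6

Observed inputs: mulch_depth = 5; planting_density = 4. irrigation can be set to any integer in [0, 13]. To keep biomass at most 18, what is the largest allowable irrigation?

irrigation = 2

Substituting into the soil_moisture equation gives soil_moisture = irrigation - 8.
Substituting into the leaf_area equation gives leaf_area = -2*irrigation - 2.
Substituting into the biomass equation gives biomass = 4*irrigation + 10.
Require 4*irrigation + 10 ≤ 18, so irrigation ≤ 2.
The largest integer in [0, 13] satisfying this is 2.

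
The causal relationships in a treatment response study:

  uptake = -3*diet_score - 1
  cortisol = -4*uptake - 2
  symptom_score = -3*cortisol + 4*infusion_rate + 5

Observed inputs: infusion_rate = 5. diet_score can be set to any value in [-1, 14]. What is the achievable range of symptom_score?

Substituting into the cortisol equation gives cortisol = 12*diet_score + 2.
This gives symptom_score = -36*diet_score + 19.
Linear in diet_score, so extremes are at the endpoints: diet_score = -1 gives symptom_score = 55; diet_score = 14 gives symptom_score = -485.

-485 to 55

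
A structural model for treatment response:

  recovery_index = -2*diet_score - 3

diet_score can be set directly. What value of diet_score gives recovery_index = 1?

Solve -2*diet_score - 3 = 1: diet_score = (1 + 3) / -2 = -2.

diet_score = -2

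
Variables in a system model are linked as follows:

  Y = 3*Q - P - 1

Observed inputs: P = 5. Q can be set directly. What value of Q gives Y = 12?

Substituting into the Y equation gives Y = 3*Q - 6.
Solve 3*Q - 6 = 12: Q = (12 + 6) / 3 = 6.

Q = 6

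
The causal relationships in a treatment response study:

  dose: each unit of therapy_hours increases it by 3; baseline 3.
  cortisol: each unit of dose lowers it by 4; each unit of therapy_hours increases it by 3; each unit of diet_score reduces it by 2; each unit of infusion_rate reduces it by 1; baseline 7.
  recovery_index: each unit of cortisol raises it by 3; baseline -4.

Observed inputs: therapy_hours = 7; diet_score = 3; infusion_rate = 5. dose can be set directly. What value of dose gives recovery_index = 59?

dose = -1

Intervening on dose fixes its value directly, overriding its dependence on therapy_hours.
Substituting into the cortisol equation gives cortisol = -4*dose + 17.
Substituting into the recovery_index equation gives recovery_index = -12*dose + 47.
Solve -12*dose + 47 = 59: dose = (59 - 47) / -12 = -1.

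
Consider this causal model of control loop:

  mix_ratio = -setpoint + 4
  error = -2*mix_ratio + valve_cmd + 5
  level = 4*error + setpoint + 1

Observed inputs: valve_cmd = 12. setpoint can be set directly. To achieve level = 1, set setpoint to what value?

Substituting into the error equation gives error = 2*setpoint + 9.
Substituting into the level equation gives level = 9*setpoint + 37.
Solve 9*setpoint + 37 = 1: setpoint = (1 - 37) / 9 = -4.

setpoint = -4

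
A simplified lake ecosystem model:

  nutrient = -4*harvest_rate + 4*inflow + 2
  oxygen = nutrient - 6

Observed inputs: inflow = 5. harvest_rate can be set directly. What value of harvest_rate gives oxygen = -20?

harvest_rate = 9

Substituting into the nutrient equation gives nutrient = -4*harvest_rate + 22.
This gives oxygen = -4*harvest_rate + 16.
Solve -4*harvest_rate + 16 = -20: harvest_rate = (-20 - 16) / -4 = 9.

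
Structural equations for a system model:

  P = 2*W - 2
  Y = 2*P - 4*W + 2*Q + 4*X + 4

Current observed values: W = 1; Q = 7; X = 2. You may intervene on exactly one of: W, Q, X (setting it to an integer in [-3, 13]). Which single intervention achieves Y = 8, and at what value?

set Q = 0

Intervening on W: the paths from W to Y cancel (net effect zero), leaving Y = 22; 8 is unreachable this way.
Intervening on Q: with other inputs at their observed values, Y = 2*Q + 8. Solving for 8 gives Q = 0, within [-3, 13].
Intervening on X: Y = 4*X + 14. Reaching 8 requires X = -3/2, not an integer.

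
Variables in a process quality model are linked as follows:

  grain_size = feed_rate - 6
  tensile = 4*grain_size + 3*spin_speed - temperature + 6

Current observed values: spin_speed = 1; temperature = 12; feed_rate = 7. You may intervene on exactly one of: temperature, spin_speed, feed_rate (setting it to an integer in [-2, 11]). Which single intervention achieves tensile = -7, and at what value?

set feed_rate = 5

Intervening on temperature: tensile = -temperature + 13. Reaching -7 requires temperature = 20, outside [-2, 11].
Intervening on spin_speed: tensile = 3*spin_speed - 2. Reaching -7 requires spin_speed = -5/3, not an integer.
Intervening on feed_rate: with other inputs at their observed values, tensile = 4*feed_rate - 27. Solving for -7 gives feed_rate = 5, within [-2, 11].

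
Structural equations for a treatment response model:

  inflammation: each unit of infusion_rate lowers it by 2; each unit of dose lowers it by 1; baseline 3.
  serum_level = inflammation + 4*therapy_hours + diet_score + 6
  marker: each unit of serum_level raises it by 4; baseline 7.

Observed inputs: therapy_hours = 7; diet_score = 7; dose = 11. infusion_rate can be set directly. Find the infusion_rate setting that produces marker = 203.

Substituting into the inflammation equation gives inflammation = -2*infusion_rate - 8.
Substituting into the serum_level equation gives serum_level = -2*infusion_rate + 33.
So marker = -8*infusion_rate + 139.
Solve -8*infusion_rate + 139 = 203: infusion_rate = (203 - 139) / -8 = -8.

infusion_rate = -8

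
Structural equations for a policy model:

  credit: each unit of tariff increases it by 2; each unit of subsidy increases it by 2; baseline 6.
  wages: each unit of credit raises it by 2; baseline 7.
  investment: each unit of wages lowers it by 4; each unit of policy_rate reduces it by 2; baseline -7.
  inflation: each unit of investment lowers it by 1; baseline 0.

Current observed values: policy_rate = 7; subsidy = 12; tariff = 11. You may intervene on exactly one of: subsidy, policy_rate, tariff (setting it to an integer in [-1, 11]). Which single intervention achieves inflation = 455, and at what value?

Intervening on subsidy: inflation = 16*subsidy + 273. Reaching 455 requires subsidy = 91/8, not an integer.
Intervening on policy_rate: with other inputs at their observed values, inflation = 2*policy_rate + 451. Solving for 455 gives policy_rate = 2, within [-1, 11].
Intervening on tariff: inflation = 16*tariff + 289. Reaching 455 requires tariff = 83/8, not an integer.

set policy_rate = 2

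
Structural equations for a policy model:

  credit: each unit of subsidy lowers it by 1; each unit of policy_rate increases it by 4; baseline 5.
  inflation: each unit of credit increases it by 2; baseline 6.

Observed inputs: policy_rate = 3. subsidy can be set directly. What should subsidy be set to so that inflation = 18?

Substituting into the credit equation gives credit = -subsidy + 17.
This gives inflation = -2*subsidy + 40.
Solve -2*subsidy + 40 = 18: subsidy = (18 - 40) / -2 = 11.

subsidy = 11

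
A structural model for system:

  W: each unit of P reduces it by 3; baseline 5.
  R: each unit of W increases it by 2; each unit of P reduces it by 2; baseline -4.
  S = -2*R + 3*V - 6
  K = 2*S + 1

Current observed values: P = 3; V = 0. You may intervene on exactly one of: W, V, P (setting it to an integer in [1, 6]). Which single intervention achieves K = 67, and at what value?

set V = 1

Intervening on W: K = -8*W + 29. Reaching 67 requires W = -19/4, not an integer.
Intervening on V: with other inputs at their observed values, K = 6*V + 61. Solving for 67 gives V = 1, within [1, 6].
Intervening on P: K = 32*P - 35. Reaching 67 requires P = 51/16, not an integer.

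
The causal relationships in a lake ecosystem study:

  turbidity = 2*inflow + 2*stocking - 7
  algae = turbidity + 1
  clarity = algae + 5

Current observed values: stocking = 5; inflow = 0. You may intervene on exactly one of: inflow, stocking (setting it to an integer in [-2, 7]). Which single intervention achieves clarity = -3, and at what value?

Intervening on inflow: clarity = 2*inflow + 9. Reaching -3 requires inflow = -6, outside [-2, 7].
Intervening on stocking: with other inputs at their observed values, clarity = 2*stocking - 1. Solving for -3 gives stocking = -1, within [-2, 7].

set stocking = -1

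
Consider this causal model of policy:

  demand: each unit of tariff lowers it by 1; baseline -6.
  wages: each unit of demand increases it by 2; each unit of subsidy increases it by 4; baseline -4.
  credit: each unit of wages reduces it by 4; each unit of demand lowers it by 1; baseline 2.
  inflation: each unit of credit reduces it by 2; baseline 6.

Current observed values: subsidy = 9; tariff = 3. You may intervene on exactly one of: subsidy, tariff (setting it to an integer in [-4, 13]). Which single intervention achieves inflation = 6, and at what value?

Intervening on subsidy: inflation = 32*subsidy - 192. Reaching 6 requires subsidy = 99/16, not an integer.
Intervening on tariff: with other inputs at their observed values, inflation = -18*tariff + 150. Solving for 6 gives tariff = 8, within [-4, 13].

set tariff = 8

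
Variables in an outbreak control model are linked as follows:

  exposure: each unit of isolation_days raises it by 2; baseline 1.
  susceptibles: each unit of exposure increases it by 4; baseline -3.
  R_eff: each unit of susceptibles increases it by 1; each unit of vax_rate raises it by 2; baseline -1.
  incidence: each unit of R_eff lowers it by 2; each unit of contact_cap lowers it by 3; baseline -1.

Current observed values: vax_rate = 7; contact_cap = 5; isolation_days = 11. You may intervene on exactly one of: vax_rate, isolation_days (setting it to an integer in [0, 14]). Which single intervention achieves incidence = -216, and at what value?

Intervening on vax_rate: with other inputs at their observed values, incidence = -4*vax_rate - 192. Solving for -216 gives vax_rate = 6, within [0, 14].
Intervening on isolation_days: incidence = -16*isolation_days - 44. Reaching -216 requires isolation_days = 43/4, not an integer.

set vax_rate = 6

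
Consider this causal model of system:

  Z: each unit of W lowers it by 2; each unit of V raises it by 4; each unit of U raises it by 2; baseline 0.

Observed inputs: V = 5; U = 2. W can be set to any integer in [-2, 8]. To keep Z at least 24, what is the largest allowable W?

W = 0

Substituting into the Z equation gives Z = -2*W + 24.
Require -2*W + 24 ≥ 24, so W ≤ 0.
The largest integer in [-2, 8] satisfying this is 0.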